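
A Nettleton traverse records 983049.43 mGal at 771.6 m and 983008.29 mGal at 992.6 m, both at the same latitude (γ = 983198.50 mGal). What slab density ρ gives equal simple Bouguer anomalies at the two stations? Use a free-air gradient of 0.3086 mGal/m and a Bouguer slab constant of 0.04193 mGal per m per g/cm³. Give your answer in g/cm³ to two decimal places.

Δg_obs = 983008.29 − 983049.43 = -41.14 mGal over Δh = 992.6 − 771.6 = 221.0 m
Equal Bouguer anomalies ⇒ Δg_obs + (0.3086 − 0.04193ρ)·Δh = 0
0.3086 − 0.04193ρ = −Δg_obs/Δh = 0.18615
ρ = (0.3086 − 0.18615) / 0.04193 = 2.92 g/cm³

2.92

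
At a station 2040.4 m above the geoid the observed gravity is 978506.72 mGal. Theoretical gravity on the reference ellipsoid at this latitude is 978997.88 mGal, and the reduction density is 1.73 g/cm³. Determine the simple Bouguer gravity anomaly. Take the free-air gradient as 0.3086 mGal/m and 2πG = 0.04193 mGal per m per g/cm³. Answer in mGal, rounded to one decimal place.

-9.5

Free-air correction = 0.3086 × 2040.4 = 629.67 mGal
Free-air anomaly = 978506.72 − 978997.88 + (629.67) = 138.51 mGal
Bouguer slab correction = 0.04193 × 1.73 × 2040.4 = 148.01 mGal
Simple Bouguer anomaly = 138.51 − (148.01) = -9.50 mGal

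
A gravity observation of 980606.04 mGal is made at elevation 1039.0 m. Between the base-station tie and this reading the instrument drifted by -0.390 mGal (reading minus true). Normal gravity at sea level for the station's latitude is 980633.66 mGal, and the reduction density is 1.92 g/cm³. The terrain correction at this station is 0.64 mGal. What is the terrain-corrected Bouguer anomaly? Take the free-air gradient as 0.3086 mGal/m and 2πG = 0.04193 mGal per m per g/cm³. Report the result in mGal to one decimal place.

Drift-corrected reading = 980606.04 − (-0.390) = 980606.430 mGal
Free-air correction = 0.3086 × 1039.0 = 320.64 mGal
Free-air anomaly = 980606.430 − 980633.66 + (320.64) = 293.410 mGal
Bouguer slab correction = 0.04193 × 1.92 × 1039.0 = 83.65 mGal
Simple Bouguer anomaly = 293.410 − (83.65) = 209.760 mGal
Complete Bouguer anomaly = 209.760 + 0.64 = 210.400 mGal

210.4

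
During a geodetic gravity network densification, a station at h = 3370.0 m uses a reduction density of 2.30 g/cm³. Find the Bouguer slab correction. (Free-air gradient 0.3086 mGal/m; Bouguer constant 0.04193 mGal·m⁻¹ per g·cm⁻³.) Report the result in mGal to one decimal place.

325.0

Bouguer slab correction = 0.04193 × 2.30 × 3370.0 = 325.0 mGal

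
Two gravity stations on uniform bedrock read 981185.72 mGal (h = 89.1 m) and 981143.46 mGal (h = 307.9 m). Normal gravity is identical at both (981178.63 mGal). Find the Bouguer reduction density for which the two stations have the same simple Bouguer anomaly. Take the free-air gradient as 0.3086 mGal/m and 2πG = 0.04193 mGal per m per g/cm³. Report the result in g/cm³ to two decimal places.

Δg_obs = 981143.46 − 981185.72 = -42.26 mGal over Δh = 307.9 − 89.1 = 218.8 m
Equal Bouguer anomalies ⇒ Δg_obs + (0.3086 − 0.04193ρ)·Δh = 0
0.3086 − 0.04193ρ = −Δg_obs/Δh = 0.19314
ρ = (0.3086 − 0.19314) / 0.04193 = 2.75 g/cm³

2.75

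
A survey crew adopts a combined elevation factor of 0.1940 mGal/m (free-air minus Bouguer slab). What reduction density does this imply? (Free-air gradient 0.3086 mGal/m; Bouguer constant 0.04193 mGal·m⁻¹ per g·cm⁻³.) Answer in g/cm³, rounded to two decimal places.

2.73

0.1940 = 0.3086 − 0.04193 × ρ
ρ = (0.3086 − 0.1940) / 0.04193 = 2.73 g/cm³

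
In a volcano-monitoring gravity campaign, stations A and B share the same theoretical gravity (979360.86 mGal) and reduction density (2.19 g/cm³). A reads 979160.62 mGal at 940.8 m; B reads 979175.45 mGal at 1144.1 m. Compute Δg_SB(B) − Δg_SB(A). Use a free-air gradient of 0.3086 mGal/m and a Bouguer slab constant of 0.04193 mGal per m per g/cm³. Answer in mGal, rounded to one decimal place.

Δg_SB(A) = 979160.62 − 979360.86 + 0.3086×940.8 − 0.04193×2.19×940.8 = 3.70 mGal
Δg_SB(B) = 979175.45 − 979360.86 + 0.3086×1144.1 − 0.04193×2.19×1144.1 = 62.60 mGal
Difference = 62.60 − (3.70) = 58.90 mGal

58.9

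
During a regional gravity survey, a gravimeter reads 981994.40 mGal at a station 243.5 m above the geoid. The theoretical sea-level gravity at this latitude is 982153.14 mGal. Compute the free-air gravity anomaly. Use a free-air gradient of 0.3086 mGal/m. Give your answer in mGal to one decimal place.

-83.6

Free-air correction = 0.3086 × 243.5 = 75.14 mGal
Free-air anomaly = 981994.40 − 982153.14 + (75.14) = -83.60 mGal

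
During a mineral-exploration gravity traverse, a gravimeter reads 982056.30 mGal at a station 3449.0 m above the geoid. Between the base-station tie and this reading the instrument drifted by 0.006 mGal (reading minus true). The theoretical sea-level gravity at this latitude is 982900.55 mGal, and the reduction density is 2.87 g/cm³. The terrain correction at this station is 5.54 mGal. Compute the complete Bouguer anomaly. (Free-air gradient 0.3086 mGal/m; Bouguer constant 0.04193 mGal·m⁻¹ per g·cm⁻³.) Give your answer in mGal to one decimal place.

Drift-corrected reading = 982056.30 − (0.006) = 982056.294 mGal
Free-air correction = 0.3086 × 3449.0 = 1064.36 mGal
Free-air anomaly = 982056.294 − 982900.55 + (1064.36) = 220.104 mGal
Bouguer slab correction = 0.04193 × 2.87 × 3449.0 = 415.05 mGal
Simple Bouguer anomaly = 220.104 − (415.05) = -194.946 mGal
Complete Bouguer anomaly = -194.946 + 5.54 = -189.406 mGal

-189.4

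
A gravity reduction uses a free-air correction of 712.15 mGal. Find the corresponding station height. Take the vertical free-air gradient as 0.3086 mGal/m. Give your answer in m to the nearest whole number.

h = 712.15 / 0.3086 = 2307.68 m

2308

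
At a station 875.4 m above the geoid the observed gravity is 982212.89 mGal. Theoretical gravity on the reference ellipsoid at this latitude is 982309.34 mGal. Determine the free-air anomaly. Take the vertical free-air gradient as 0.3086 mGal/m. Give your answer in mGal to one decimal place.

Free-air correction = 0.3086 × 875.4 = 270.15 mGal
Free-air anomaly = 982212.89 − 982309.34 + (270.15) = 173.70 mGal

173.7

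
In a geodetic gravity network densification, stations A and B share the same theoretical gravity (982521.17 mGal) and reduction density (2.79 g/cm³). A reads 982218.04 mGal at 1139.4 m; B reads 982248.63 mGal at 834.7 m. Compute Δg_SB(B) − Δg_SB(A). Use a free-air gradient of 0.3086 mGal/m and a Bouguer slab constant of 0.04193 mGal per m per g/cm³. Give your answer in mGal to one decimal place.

-27.8

Δg_SB(A) = 982218.04 − 982521.17 + 0.3086×1139.4 − 0.04193×2.79×1139.4 = -84.80 mGal
Δg_SB(B) = 982248.63 − 982521.17 + 0.3086×834.7 − 0.04193×2.79×834.7 = -112.60 mGal
Difference = -112.60 − (-84.80) = -27.80 mGal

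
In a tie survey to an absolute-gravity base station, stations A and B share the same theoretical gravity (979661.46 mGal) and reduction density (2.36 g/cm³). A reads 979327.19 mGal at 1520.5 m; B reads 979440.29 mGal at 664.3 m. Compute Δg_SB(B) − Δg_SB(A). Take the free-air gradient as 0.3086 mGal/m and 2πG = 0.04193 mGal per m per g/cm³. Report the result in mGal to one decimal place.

-66.4

Δg_SB(A) = 979327.19 − 979661.46 + 0.3086×1520.5 − 0.04193×2.36×1520.5 = -15.50 mGal
Δg_SB(B) = 979440.29 − 979661.46 + 0.3086×664.3 − 0.04193×2.36×664.3 = -81.90 mGal
Difference = -81.90 − (-15.50) = -66.40 mGal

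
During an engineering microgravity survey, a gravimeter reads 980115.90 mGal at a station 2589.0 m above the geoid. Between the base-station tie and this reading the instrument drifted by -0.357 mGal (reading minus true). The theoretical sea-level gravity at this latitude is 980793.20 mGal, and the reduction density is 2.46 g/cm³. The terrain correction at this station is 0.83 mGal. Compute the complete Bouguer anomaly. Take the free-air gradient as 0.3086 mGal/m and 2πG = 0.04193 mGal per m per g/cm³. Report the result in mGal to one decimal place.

-144.2

Drift-corrected reading = 980115.90 − (-0.357) = 980116.257 mGal
Free-air correction = 0.3086 × 2589.0 = 798.97 mGal
Free-air anomaly = 980116.257 − 980793.20 + (798.97) = 122.027 mGal
Bouguer slab correction = 0.04193 × 2.46 × 2589.0 = 267.05 mGal
Simple Bouguer anomaly = 122.027 − (267.05) = -145.023 mGal
Complete Bouguer anomaly = -145.023 + 0.83 = -144.193 mGal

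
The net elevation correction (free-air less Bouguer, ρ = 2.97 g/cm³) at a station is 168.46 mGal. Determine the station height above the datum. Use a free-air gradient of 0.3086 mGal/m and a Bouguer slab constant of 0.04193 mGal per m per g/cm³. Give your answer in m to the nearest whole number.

Combined gradient = 0.3086 − 0.04193 × 2.97 = 0.1840679 mGal/m
h = 168.46 / 0.1840679 = 915.21 m

915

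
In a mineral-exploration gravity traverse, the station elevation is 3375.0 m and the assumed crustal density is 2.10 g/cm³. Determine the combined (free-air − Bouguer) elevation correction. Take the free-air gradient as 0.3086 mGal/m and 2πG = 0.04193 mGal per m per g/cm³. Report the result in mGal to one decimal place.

Combined gradient = 0.3086 − 0.04193 × 2.10 = 0.2205470 mGal/m
Combined elevation correction = 0.2205470 × 3375.0 = 744.3 mGal

744.3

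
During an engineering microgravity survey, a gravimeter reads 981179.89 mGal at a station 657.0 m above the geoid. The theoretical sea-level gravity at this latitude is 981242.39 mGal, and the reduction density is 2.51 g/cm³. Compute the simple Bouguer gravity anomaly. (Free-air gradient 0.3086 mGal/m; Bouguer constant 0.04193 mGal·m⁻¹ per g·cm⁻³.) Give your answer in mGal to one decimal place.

71.1

Free-air correction = 0.3086 × 657.0 = 202.75 mGal
Free-air anomaly = 981179.89 − 981242.39 + (202.75) = 140.25 mGal
Bouguer slab correction = 0.04193 × 2.51 × 657.0 = 69.15 mGal
Simple Bouguer anomaly = 140.25 − (69.15) = 71.10 mGal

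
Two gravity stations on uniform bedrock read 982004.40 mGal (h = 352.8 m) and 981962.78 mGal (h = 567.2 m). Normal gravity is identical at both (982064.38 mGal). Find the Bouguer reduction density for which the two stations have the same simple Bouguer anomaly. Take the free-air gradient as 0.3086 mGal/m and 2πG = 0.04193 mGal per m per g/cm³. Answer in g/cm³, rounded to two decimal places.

2.73

Δg_obs = 981962.78 − 982004.40 = -41.62 mGal over Δh = 567.2 − 352.8 = 214.4 m
Equal Bouguer anomalies ⇒ Δg_obs + (0.3086 − 0.04193ρ)·Δh = 0
0.3086 − 0.04193ρ = −Δg_obs/Δh = 0.19412
ρ = (0.3086 − 0.19412) / 0.04193 = 2.73 g/cm³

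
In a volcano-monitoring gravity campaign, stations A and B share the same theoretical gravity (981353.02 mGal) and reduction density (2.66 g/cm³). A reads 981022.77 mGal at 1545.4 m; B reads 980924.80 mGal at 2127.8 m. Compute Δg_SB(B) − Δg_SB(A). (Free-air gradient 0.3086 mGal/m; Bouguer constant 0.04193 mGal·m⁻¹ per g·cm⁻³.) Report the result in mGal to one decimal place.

16.8

Δg_SB(A) = 981022.77 − 981353.02 + 0.3086×1545.4 − 0.04193×2.66×1545.4 = -25.70 mGal
Δg_SB(B) = 980924.80 − 981353.02 + 0.3086×2127.8 − 0.04193×2.66×2127.8 = -8.90 mGal
Difference = -8.90 − (-25.70) = 16.80 mGal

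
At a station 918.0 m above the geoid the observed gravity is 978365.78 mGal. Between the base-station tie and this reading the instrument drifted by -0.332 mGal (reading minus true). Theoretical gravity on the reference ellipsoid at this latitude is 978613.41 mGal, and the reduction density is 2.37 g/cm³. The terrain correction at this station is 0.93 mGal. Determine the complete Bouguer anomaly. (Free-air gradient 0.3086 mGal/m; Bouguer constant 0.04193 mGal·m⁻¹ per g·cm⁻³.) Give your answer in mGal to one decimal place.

-54.3

Drift-corrected reading = 978365.78 − (-0.332) = 978366.112 mGal
Free-air correction = 0.3086 × 918.0 = 283.29 mGal
Free-air anomaly = 978366.112 − 978613.41 + (283.29) = 35.992 mGal
Bouguer slab correction = 0.04193 × 2.37 × 918.0 = 91.23 mGal
Simple Bouguer anomaly = 35.992 − (91.23) = -55.238 mGal
Complete Bouguer anomaly = -55.238 + 0.93 = -54.308 mGal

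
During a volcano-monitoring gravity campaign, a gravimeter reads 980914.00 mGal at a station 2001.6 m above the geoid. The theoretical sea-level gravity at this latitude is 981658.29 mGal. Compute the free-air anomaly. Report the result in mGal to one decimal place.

-126.6

Free-air correction = 0.3086 × 2001.6 = 617.69 mGal
Free-air anomaly = 980914.00 − 981658.29 + (617.69) = -126.60 mGal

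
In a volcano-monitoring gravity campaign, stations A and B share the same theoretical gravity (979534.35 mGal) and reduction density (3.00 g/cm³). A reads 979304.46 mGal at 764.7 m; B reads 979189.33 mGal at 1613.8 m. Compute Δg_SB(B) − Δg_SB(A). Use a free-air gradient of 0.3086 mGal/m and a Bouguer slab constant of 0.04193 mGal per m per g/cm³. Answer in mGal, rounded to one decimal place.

40.1

Δg_SB(A) = 979304.46 − 979534.35 + 0.3086×764.7 − 0.04193×3.00×764.7 = -90.10 mGal
Δg_SB(B) = 979189.33 − 979534.35 + 0.3086×1613.8 − 0.04193×3.00×1613.8 = -50.00 mGal
Difference = -50.00 − (-90.10) = 40.10 mGal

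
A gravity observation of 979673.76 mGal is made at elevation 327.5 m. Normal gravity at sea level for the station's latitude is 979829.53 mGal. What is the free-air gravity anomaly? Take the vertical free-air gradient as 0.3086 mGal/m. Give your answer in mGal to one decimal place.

-54.7

Free-air correction = 0.3086 × 327.5 = 101.07 mGal
Free-air anomaly = 979673.76 − 979829.53 + (101.07) = -54.70 mGal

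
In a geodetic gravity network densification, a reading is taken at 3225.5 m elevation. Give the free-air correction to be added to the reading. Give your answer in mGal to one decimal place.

995.4

Free-air correction = 0.3086 × 3225.5 = 995.4 mGal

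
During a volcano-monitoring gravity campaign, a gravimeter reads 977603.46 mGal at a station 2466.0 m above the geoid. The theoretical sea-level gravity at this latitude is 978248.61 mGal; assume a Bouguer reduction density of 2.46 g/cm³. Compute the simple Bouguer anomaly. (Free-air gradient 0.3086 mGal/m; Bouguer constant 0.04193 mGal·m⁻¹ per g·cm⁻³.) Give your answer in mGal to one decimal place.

-138.5

Free-air correction = 0.3086 × 2466.0 = 761.01 mGal
Free-air anomaly = 977603.46 − 978248.61 + (761.01) = 115.86 mGal
Bouguer slab correction = 0.04193 × 2.46 × 2466.0 = 254.36 mGal
Simple Bouguer anomaly = 115.86 − (254.36) = -138.50 mGal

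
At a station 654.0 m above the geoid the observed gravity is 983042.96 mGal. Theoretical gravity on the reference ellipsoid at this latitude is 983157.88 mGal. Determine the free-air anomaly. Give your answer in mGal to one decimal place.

Free-air correction = 0.3086 × 654.0 = 201.82 mGal
Free-air anomaly = 983042.96 − 983157.88 + (201.82) = 86.90 mGal

86.9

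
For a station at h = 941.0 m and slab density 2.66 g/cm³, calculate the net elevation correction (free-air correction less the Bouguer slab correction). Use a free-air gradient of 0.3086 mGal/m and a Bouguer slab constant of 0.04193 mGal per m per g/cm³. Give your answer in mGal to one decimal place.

Combined gradient = 0.3086 − 0.04193 × 2.66 = 0.1970662 mGal/m
Combined elevation correction = 0.1970662 × 941.0 = 185.4 mGal

185.4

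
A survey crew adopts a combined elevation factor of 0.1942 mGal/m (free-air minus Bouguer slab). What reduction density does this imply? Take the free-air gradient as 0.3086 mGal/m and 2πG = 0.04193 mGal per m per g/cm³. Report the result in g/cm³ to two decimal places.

2.73

0.1942 = 0.3086 − 0.04193 × ρ
ρ = (0.3086 − 0.1942) / 0.04193 = 2.73 g/cm³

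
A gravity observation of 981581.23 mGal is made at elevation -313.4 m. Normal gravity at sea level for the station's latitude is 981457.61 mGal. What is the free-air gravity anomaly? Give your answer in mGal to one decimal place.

Free-air correction = 0.3086 × -313.4 = -96.72 mGal
Free-air anomaly = 981581.23 − 981457.61 + (-96.72) = 26.90 mGal

26.9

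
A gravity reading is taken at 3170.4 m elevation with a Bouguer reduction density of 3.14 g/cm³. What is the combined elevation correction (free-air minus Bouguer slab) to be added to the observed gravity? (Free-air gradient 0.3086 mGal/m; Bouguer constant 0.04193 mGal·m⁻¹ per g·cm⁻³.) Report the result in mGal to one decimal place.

Combined gradient = 0.3086 − 0.04193 × 3.14 = 0.1769398 mGal/m
Combined elevation correction = 0.1769398 × 3170.4 = 561.0 mGal

561.0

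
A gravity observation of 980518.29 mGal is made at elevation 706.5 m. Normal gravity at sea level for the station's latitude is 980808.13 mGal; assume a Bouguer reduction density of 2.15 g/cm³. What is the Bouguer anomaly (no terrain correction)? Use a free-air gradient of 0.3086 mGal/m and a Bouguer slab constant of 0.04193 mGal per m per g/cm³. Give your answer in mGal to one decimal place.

Free-air correction = 0.3086 × 706.5 = 218.03 mGal
Free-air anomaly = 980518.29 − 980808.13 + (218.03) = -71.81 mGal
Bouguer slab correction = 0.04193 × 2.15 × 706.5 = 63.69 mGal
Simple Bouguer anomaly = -71.81 − (63.69) = -135.50 mGal

-135.5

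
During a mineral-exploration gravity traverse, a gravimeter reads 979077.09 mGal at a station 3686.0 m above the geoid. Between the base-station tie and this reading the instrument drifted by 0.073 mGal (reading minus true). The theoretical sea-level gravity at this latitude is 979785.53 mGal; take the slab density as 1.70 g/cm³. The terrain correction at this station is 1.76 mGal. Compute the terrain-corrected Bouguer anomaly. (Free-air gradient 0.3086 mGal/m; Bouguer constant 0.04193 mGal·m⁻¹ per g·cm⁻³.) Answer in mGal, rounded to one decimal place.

168.0

Drift-corrected reading = 979077.09 − (0.073) = 979077.017 mGal
Free-air correction = 0.3086 × 3686.0 = 1137.50 mGal
Free-air anomaly = 979077.017 − 979785.53 + (1137.50) = 428.987 mGal
Bouguer slab correction = 0.04193 × 1.70 × 3686.0 = 262.74 mGal
Simple Bouguer anomaly = 428.987 − (262.74) = 166.247 mGal
Complete Bouguer anomaly = 166.247 + 1.76 = 168.007 mGal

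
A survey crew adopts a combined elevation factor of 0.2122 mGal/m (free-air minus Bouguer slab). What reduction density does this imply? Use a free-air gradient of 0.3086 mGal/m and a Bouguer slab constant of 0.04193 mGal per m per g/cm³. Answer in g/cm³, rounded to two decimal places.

2.30

0.2122 = 0.3086 − 0.04193 × ρ
ρ = (0.3086 − 0.2122) / 0.04193 = 2.30 g/cm³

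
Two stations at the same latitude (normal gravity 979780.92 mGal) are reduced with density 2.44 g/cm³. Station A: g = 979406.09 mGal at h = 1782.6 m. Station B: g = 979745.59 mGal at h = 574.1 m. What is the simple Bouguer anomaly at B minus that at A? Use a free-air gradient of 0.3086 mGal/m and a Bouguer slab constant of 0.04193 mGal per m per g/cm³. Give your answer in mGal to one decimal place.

Δg_SB(A) = 979406.09 − 979780.92 + 0.3086×1782.6 − 0.04193×2.44×1782.6 = -7.10 mGal
Δg_SB(B) = 979745.59 − 979780.92 + 0.3086×574.1 − 0.04193×2.44×574.1 = 83.10 mGal
Difference = 83.10 − (-7.10) = 90.20 mGal

90.2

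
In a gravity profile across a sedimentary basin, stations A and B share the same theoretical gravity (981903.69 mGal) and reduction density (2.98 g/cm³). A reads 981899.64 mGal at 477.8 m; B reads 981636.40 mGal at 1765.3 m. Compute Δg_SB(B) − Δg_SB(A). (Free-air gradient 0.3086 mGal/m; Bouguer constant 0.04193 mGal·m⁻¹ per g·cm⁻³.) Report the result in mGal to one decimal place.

-26.8

Δg_SB(A) = 981899.64 − 981903.69 + 0.3086×477.8 − 0.04193×2.98×477.8 = 83.70 mGal
Δg_SB(B) = 981636.40 − 981903.69 + 0.3086×1765.3 − 0.04193×2.98×1765.3 = 56.90 mGal
Difference = 56.90 − (83.70) = -26.80 mGal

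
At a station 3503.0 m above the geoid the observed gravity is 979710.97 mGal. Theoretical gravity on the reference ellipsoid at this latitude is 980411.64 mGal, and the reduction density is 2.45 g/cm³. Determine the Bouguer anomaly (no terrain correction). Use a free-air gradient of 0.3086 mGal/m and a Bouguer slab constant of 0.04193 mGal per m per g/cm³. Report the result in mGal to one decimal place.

20.5

Free-air correction = 0.3086 × 3503.0 = 1081.03 mGal
Free-air anomaly = 979710.97 − 980411.64 + (1081.03) = 380.36 mGal
Bouguer slab correction = 0.04193 × 2.45 × 3503.0 = 359.86 mGal
Simple Bouguer anomaly = 380.36 − (359.86) = 20.50 mGal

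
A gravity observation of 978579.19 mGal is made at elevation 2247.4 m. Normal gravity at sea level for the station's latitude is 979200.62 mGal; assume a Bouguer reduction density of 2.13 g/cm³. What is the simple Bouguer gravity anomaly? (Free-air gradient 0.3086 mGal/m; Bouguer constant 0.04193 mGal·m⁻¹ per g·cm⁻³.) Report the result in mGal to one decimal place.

Free-air correction = 0.3086 × 2247.4 = 693.55 mGal
Free-air anomaly = 978579.19 − 979200.62 + (693.55) = 72.12 mGal
Bouguer slab correction = 0.04193 × 2.13 × 2247.4 = 200.72 mGal
Simple Bouguer anomaly = 72.12 − (200.72) = -128.60 mGal

-128.6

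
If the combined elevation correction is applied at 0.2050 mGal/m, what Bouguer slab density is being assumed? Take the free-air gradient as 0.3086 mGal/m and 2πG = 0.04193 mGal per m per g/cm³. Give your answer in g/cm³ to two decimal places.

0.2050 = 0.3086 − 0.04193 × ρ
ρ = (0.3086 − 0.2050) / 0.04193 = 2.47 g/cm³

2.47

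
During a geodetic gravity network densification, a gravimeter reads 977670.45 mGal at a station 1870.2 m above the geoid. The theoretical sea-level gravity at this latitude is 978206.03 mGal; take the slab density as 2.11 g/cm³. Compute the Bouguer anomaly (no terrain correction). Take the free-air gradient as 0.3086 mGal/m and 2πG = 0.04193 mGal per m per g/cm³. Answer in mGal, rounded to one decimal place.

Free-air correction = 0.3086 × 1870.2 = 577.14 mGal
Free-air anomaly = 977670.45 − 978206.03 + (577.14) = 41.56 mGal
Bouguer slab correction = 0.04193 × 2.11 × 1870.2 = 165.46 mGal
Simple Bouguer anomaly = 41.56 − (165.46) = -123.90 mGal

-123.9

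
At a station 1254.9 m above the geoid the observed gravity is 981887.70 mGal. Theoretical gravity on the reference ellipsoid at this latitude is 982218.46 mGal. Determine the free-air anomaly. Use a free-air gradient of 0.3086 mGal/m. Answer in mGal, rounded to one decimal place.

56.5

Free-air correction = 0.3086 × 1254.9 = 387.26 mGal
Free-air anomaly = 981887.70 − 982218.46 + (387.26) = 56.50 mGal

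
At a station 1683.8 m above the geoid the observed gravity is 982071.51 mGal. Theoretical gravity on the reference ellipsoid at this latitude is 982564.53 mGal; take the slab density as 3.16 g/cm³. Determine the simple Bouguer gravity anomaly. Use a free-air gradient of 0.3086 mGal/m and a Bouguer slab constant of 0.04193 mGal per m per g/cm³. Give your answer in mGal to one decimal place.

Free-air correction = 0.3086 × 1683.8 = 519.62 mGal
Free-air anomaly = 982071.51 − 982564.53 + (519.62) = 26.60 mGal
Bouguer slab correction = 0.04193 × 3.16 × 1683.8 = 223.10 mGal
Simple Bouguer anomaly = 26.60 − (223.10) = -196.50 mGal

-196.5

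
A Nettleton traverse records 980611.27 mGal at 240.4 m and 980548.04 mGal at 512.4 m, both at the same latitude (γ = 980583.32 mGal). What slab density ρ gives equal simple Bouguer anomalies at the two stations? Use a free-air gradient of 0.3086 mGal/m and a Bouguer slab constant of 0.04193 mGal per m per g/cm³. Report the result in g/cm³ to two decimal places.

1.82

Δg_obs = 980548.04 − 980611.27 = -63.23 mGal over Δh = 512.4 − 240.4 = 272.0 m
Equal Bouguer anomalies ⇒ Δg_obs + (0.3086 − 0.04193ρ)·Δh = 0
0.3086 − 0.04193ρ = −Δg_obs/Δh = 0.23246
ρ = (0.3086 − 0.23246) / 0.04193 = 1.82 g/cm³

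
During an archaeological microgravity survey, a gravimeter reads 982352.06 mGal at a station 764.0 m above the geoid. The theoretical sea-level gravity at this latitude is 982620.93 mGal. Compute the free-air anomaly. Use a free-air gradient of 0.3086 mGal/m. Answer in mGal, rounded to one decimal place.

Free-air correction = 0.3086 × 764.0 = 235.77 mGal
Free-air anomaly = 982352.06 − 982620.93 + (235.77) = -33.10 mGal

-33.1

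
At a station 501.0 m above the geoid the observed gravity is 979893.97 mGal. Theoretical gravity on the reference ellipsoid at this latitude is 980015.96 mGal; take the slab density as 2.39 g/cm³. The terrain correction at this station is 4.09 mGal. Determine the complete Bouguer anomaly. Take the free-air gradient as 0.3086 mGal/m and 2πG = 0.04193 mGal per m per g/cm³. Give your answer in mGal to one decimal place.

Free-air correction = 0.3086 × 501.0 = 154.61 mGal
Free-air anomaly = 979893.97 − 980015.96 + (154.61) = 32.62 mGal
Bouguer slab correction = 0.04193 × 2.39 × 501.0 = 50.21 mGal
Simple Bouguer anomaly = 32.62 − (50.21) = -17.59 mGal
Complete Bouguer anomaly = -17.59 + 4.09 = -13.50 mGal

-13.5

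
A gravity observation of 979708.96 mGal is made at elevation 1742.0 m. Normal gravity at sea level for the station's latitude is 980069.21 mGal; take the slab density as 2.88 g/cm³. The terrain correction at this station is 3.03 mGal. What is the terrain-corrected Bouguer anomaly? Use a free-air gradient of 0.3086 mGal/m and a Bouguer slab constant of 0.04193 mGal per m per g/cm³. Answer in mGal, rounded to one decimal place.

-30.0

Free-air correction = 0.3086 × 1742.0 = 537.58 mGal
Free-air anomaly = 979708.96 − 980069.21 + (537.58) = 177.33 mGal
Bouguer slab correction = 0.04193 × 2.88 × 1742.0 = 210.36 mGal
Simple Bouguer anomaly = 177.33 − (210.36) = -33.03 mGal
Complete Bouguer anomaly = -33.03 + 3.03 = -30.00 mGal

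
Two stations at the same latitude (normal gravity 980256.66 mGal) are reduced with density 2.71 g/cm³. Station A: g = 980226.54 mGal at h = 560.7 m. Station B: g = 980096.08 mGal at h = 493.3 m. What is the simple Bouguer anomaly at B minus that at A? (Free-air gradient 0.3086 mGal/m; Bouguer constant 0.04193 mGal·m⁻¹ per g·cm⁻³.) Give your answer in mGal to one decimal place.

Δg_SB(A) = 980226.54 − 980256.66 + 0.3086×560.7 − 0.04193×2.71×560.7 = 79.20 mGal
Δg_SB(B) = 980096.08 − 980256.66 + 0.3086×493.3 − 0.04193×2.71×493.3 = -64.40 mGal
Difference = -64.40 − (79.20) = -143.60 mGal

-143.6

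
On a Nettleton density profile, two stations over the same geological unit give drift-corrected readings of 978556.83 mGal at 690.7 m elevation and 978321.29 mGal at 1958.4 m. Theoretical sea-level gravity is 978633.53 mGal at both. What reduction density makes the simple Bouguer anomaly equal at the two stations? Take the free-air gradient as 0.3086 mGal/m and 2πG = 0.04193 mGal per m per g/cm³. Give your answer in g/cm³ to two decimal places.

Δg_obs = 978321.29 − 978556.83 = -235.54 mGal over Δh = 1958.4 − 690.7 = 1267.7 m
Equal Bouguer anomalies ⇒ Δg_obs + (0.3086 − 0.04193ρ)·Δh = 0
0.3086 − 0.04193ρ = −Δg_obs/Δh = 0.18580
ρ = (0.3086 − 0.18580) / 0.04193 = 2.93 g/cm³

2.93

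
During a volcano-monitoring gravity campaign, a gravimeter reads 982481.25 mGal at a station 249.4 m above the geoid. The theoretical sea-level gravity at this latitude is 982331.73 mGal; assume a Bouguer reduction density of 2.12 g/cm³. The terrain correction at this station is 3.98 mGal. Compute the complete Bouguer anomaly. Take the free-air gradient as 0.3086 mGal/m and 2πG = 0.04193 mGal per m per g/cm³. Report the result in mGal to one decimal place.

208.3

Free-air correction = 0.3086 × 249.4 = 76.96 mGal
Free-air anomaly = 982481.25 − 982331.73 + (76.96) = 226.48 mGal
Bouguer slab correction = 0.04193 × 2.12 × 249.4 = 22.17 mGal
Simple Bouguer anomaly = 226.48 − (22.17) = 204.31 mGal
Complete Bouguer anomaly = 204.31 + 3.98 = 208.29 mGal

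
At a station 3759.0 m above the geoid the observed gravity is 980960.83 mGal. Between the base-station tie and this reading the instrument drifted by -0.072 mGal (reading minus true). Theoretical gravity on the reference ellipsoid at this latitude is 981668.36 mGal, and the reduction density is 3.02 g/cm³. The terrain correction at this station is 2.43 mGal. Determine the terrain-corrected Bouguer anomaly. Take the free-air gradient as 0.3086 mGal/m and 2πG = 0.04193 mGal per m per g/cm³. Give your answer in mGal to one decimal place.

-21.0

Drift-corrected reading = 980960.83 − (-0.072) = 980960.902 mGal
Free-air correction = 0.3086 × 3759.0 = 1160.03 mGal
Free-air anomaly = 980960.902 − 981668.36 + (1160.03) = 452.572 mGal
Bouguer slab correction = 0.04193 × 3.02 × 3759.0 = 476.00 mGal
Simple Bouguer anomaly = 452.572 − (476.00) = -23.428 mGal
Complete Bouguer anomaly = -23.428 + 2.43 = -20.998 mGal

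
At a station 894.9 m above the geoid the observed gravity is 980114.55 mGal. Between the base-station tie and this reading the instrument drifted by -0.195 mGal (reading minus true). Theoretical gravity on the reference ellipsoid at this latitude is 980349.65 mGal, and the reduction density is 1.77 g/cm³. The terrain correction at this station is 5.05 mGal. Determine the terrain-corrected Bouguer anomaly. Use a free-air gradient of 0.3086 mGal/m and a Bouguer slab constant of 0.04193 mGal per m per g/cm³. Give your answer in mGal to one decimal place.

Drift-corrected reading = 980114.55 − (-0.195) = 980114.745 mGal
Free-air correction = 0.3086 × 894.9 = 276.17 mGal
Free-air anomaly = 980114.745 − 980349.65 + (276.17) = 41.265 mGal
Bouguer slab correction = 0.04193 × 1.77 × 894.9 = 66.42 mGal
Simple Bouguer anomaly = 41.265 − (66.42) = -25.155 mGal
Complete Bouguer anomaly = -25.155 + 5.05 = -20.105 mGal

-20.1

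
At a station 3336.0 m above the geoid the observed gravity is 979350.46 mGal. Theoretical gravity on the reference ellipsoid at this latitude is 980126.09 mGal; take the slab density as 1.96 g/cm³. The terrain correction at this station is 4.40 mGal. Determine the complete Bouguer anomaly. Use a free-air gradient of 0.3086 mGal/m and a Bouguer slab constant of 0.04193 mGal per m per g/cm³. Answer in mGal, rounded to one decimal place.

-15.9

Free-air correction = 0.3086 × 3336.0 = 1029.49 mGal
Free-air anomaly = 979350.46 − 980126.09 + (1029.49) = 253.86 mGal
Bouguer slab correction = 0.04193 × 1.96 × 3336.0 = 274.16 mGal
Simple Bouguer anomaly = 253.86 − (274.16) = -20.30 mGal
Complete Bouguer anomaly = -20.30 + 4.40 = -15.90 mGal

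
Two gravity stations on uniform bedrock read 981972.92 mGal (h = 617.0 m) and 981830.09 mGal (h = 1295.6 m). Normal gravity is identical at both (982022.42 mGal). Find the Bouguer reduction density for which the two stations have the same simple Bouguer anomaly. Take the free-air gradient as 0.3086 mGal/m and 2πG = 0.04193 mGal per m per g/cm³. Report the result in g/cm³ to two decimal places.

2.34

Δg_obs = 981830.09 − 981972.92 = -142.83 mGal over Δh = 1295.6 − 617.0 = 678.6 m
Equal Bouguer anomalies ⇒ Δg_obs + (0.3086 − 0.04193ρ)·Δh = 0
0.3086 − 0.04193ρ = −Δg_obs/Δh = 0.21048
ρ = (0.3086 − 0.21048) / 0.04193 = 2.34 g/cm³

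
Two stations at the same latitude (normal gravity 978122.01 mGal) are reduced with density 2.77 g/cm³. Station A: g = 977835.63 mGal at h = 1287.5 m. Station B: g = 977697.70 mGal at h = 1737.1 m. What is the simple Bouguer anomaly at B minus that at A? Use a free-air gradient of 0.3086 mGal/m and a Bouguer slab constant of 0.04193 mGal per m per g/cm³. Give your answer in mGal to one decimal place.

-51.4

Δg_SB(A) = 977835.63 − 978122.01 + 0.3086×1287.5 − 0.04193×2.77×1287.5 = -38.60 mGal
Δg_SB(B) = 977697.70 − 978122.01 + 0.3086×1737.1 − 0.04193×2.77×1737.1 = -90.00 mGal
Difference = -90.00 − (-38.60) = -51.40 mGal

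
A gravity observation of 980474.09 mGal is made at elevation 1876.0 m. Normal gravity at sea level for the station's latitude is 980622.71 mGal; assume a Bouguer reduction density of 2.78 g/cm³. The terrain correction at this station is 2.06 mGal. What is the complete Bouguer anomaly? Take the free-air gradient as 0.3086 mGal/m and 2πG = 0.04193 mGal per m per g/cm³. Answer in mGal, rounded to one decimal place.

213.7

Free-air correction = 0.3086 × 1876.0 = 578.93 mGal
Free-air anomaly = 980474.09 − 980622.71 + (578.93) = 430.31 mGal
Bouguer slab correction = 0.04193 × 2.78 × 1876.0 = 218.68 mGal
Simple Bouguer anomaly = 430.31 − (218.68) = 211.63 mGal
Complete Bouguer anomaly = 211.63 + 2.06 = 213.69 mGal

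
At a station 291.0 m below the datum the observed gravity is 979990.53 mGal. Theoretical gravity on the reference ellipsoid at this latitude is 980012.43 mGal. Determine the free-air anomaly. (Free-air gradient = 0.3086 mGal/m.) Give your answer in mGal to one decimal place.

-111.7

Free-air correction = 0.3086 × -291.0 = -89.80 mGal
Free-air anomaly = 979990.53 − 980012.43 + (-89.80) = -111.70 mGal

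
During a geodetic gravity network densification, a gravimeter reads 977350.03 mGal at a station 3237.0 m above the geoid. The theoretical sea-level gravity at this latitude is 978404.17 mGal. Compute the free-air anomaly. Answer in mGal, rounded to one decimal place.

Free-air correction = 0.3086 × 3237.0 = 998.94 mGal
Free-air anomaly = 977350.03 − 978404.17 + (998.94) = -55.20 mGal

-55.2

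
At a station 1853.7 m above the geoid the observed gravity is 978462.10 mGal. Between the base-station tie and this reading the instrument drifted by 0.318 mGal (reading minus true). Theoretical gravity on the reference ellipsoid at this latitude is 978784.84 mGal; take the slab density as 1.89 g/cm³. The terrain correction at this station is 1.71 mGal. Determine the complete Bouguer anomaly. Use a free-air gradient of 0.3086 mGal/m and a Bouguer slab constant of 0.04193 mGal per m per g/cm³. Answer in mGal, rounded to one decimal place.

103.8

Drift-corrected reading = 978462.10 − (0.318) = 978461.782 mGal
Free-air correction = 0.3086 × 1853.7 = 572.05 mGal
Free-air anomaly = 978461.782 − 978784.84 + (572.05) = 248.992 mGal
Bouguer slab correction = 0.04193 × 1.89 × 1853.7 = 146.90 mGal
Simple Bouguer anomaly = 248.992 − (146.90) = 102.092 mGal
Complete Bouguer anomaly = 102.092 + 1.71 = 103.802 mGal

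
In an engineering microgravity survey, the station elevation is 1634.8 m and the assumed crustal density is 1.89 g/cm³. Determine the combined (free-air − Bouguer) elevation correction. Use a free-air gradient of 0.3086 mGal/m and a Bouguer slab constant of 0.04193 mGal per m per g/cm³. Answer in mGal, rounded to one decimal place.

Combined gradient = 0.3086 − 0.04193 × 1.89 = 0.2293523 mGal/m
Combined elevation correction = 0.2293523 × 1634.8 = 374.9 mGal

374.9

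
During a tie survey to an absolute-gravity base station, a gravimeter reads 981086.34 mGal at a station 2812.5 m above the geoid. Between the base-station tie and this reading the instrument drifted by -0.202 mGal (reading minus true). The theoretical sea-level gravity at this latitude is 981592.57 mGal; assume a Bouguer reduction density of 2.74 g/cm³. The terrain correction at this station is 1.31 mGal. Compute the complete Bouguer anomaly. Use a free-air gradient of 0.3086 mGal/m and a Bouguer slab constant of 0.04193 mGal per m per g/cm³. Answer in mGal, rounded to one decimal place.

Drift-corrected reading = 981086.34 − (-0.202) = 981086.542 mGal
Free-air correction = 0.3086 × 2812.5 = 867.94 mGal
Free-air anomaly = 981086.542 − 981592.57 + (867.94) = 361.912 mGal
Bouguer slab correction = 0.04193 × 2.74 × 2812.5 = 323.12 mGal
Simple Bouguer anomaly = 361.912 − (323.12) = 38.792 mGal
Complete Bouguer anomaly = 38.792 + 1.31 = 40.102 mGal

40.1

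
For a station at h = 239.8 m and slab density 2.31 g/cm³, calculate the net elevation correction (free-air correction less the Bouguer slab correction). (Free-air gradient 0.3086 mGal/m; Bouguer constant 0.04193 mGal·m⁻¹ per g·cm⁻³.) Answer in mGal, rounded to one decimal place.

Combined gradient = 0.3086 − 0.04193 × 2.31 = 0.2117417 mGal/m
Combined elevation correction = 0.2117417 × 239.8 = 50.8 mGal

50.8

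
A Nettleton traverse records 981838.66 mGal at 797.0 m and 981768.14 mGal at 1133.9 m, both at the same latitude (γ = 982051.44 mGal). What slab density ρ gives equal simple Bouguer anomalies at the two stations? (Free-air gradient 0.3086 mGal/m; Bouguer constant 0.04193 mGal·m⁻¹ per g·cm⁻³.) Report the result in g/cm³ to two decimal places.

Δg_obs = 981768.14 − 981838.66 = -70.52 mGal over Δh = 1133.9 − 797.0 = 336.9 m
Equal Bouguer anomalies ⇒ Δg_obs + (0.3086 − 0.04193ρ)·Δh = 0
0.3086 − 0.04193ρ = −Δg_obs/Δh = 0.20932
ρ = (0.3086 − 0.20932) / 0.04193 = 2.37 g/cm³

2.37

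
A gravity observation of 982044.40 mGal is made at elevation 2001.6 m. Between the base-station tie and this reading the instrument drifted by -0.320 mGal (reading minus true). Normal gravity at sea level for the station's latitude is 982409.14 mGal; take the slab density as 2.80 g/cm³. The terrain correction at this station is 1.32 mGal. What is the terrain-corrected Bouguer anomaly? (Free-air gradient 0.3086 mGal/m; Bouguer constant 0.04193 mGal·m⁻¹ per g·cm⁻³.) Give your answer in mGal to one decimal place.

Drift-corrected reading = 982044.40 − (-0.320) = 982044.720 mGal
Free-air correction = 0.3086 × 2001.6 = 617.69 mGal
Free-air anomaly = 982044.720 − 982409.14 + (617.69) = 253.270 mGal
Bouguer slab correction = 0.04193 × 2.80 × 2001.6 = 235.00 mGal
Simple Bouguer anomaly = 253.270 − (235.00) = 18.270 mGal
Complete Bouguer anomaly = 18.270 + 1.32 = 19.590 mGal

19.6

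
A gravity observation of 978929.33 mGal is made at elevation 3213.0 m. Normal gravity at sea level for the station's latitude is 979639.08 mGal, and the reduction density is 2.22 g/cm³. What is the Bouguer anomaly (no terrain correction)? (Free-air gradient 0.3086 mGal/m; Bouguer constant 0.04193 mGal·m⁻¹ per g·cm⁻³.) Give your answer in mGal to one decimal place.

-17.3

Free-air correction = 0.3086 × 3213.0 = 991.53 mGal
Free-air anomaly = 978929.33 − 979639.08 + (991.53) = 281.78 mGal
Bouguer slab correction = 0.04193 × 2.22 × 3213.0 = 299.08 mGal
Simple Bouguer anomaly = 281.78 − (299.08) = -17.30 mGal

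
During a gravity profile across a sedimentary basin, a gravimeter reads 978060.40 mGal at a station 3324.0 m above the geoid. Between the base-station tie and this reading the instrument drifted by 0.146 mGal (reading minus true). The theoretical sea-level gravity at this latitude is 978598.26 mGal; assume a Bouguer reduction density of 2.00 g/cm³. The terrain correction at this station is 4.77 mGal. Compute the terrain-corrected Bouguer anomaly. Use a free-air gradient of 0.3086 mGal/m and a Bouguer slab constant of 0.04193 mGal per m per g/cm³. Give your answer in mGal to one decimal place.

Drift-corrected reading = 978060.40 − (0.146) = 978060.254 mGal
Free-air correction = 0.3086 × 3324.0 = 1025.79 mGal
Free-air anomaly = 978060.254 − 978598.26 + (1025.79) = 487.784 mGal
Bouguer slab correction = 0.04193 × 2.00 × 3324.0 = 278.75 mGal
Simple Bouguer anomaly = 487.784 − (278.75) = 209.034 mGal
Complete Bouguer anomaly = 209.034 + 4.77 = 213.804 mGal

213.8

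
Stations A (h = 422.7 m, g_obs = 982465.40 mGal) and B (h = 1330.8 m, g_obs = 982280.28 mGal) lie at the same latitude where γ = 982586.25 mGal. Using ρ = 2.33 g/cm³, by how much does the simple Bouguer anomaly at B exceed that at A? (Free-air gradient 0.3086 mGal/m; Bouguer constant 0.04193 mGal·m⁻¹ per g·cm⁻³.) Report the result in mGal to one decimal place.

6.4

Δg_SB(A) = 982465.40 − 982586.25 + 0.3086×422.7 − 0.04193×2.33×422.7 = -31.70 mGal
Δg_SB(B) = 982280.28 − 982586.25 + 0.3086×1330.8 − 0.04193×2.33×1330.8 = -25.30 mGal
Difference = -25.30 − (-31.70) = 6.40 mGal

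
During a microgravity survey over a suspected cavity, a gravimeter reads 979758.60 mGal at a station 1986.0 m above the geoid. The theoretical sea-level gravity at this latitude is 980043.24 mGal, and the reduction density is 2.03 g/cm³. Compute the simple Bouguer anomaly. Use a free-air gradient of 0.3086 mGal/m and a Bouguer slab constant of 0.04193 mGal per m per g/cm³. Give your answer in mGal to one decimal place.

Free-air correction = 0.3086 × 1986.0 = 612.88 mGal
Free-air anomaly = 979758.60 − 980043.24 + (612.88) = 328.24 mGal
Bouguer slab correction = 0.04193 × 2.03 × 1986.0 = 169.04 mGal
Simple Bouguer anomaly = 328.24 − (169.04) = 159.20 mGal

159.2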